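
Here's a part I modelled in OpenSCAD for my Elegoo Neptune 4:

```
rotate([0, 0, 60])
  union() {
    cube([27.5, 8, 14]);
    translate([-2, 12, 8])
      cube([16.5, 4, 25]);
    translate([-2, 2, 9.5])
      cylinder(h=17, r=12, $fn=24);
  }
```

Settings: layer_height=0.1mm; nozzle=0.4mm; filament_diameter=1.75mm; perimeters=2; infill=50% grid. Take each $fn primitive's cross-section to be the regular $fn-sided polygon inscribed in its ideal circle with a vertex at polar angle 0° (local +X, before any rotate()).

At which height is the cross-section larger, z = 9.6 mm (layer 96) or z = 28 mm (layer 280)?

Layer 96 (z = 9.6): the cube is present — its section is the full 27.5×8 rectangle (area 220.00 mm²); the cube at (-2, 12) (footprint 16.5×4) is included at this height (area 66.00 mm²); the cylinder at (-2, 2): section is a regular 24-gon, circumradius r=12 (area = (24/2)·12.000²·sin(360°/24) = 447.24 mm²); Merging all regions: the regions partially overlap — summed areas 733.24 mm² minus the doubly-counted overlap 84.73 mm² gives 648.51 mm² — area = 648.51 mm²; (rotated 60° about Z; rotation is an isometry so areas/perimeters/island counts are preserved). So its area = 648.51 mm². Layer 280 (z = 28): the cube is not intersected at this z (z outside [0, 14]); the cube at (-2, 12) (footprint 16.5×4) is included at this height (area 66.00 mm²); the cylinder at (-2, 2) does not reach this height (z outside [9.5, 26.5]); Merging all regions: only the 16.5×4 cube at (-2, 12) is present, so the union is just that shape — area = 66.00 mm²; (rotated 60° about Z; rotation is an isometry so areas/perimeters/island counts are preserved). So its area = 66.00 mm². Layer 96 is larger (648.51 vs 66.00 mm²).

layer 96 (z = 9.6 mm)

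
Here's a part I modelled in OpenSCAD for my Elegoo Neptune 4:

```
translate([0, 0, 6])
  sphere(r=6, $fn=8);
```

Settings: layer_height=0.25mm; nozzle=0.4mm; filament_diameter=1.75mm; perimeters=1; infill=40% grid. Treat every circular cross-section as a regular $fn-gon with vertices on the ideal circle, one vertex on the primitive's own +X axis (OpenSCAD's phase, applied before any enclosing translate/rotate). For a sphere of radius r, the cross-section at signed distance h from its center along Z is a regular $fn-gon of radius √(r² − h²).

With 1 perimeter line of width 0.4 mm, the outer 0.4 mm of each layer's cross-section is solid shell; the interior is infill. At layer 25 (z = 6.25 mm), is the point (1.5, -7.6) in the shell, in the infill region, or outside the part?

At z = 6.25 mm: the sphere: section is a regular 8-gon, circumradius = √(r²−h²) = √(6²−0.25²) = 5.995. Overall, the cross-section is a single solid region. The nearest boundary edge runs (-0.00, -5.99)→(4.24, -4.24); distance from the point to it = 2.06 mm. The point is not inside any of the regions above, so it lies outside the cross-section (2.06 mm from the nearest boundary).

outside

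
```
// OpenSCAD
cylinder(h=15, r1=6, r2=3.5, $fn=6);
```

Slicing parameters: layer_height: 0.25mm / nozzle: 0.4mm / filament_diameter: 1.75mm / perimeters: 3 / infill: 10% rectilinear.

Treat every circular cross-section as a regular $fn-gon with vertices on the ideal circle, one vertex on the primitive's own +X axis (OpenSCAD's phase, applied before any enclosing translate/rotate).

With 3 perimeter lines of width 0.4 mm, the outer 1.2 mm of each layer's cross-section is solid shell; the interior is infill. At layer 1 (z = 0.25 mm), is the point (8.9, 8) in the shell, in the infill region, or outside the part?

outside

At z = 0.25 mm: the cone contributes a regular 6-gon of circumradius 5.958 (interpolated between r1=6 and r2=3.5 at t=0.017). Overall, the cross-section is a single solid region. The nearest boundary edge runs (5.96, 0.00)→(2.98, 5.16); distance from the point to it = 6.55 mm. The point is not inside any of the regions above, so it lies outside the cross-section (6.55 mm from the nearest boundary).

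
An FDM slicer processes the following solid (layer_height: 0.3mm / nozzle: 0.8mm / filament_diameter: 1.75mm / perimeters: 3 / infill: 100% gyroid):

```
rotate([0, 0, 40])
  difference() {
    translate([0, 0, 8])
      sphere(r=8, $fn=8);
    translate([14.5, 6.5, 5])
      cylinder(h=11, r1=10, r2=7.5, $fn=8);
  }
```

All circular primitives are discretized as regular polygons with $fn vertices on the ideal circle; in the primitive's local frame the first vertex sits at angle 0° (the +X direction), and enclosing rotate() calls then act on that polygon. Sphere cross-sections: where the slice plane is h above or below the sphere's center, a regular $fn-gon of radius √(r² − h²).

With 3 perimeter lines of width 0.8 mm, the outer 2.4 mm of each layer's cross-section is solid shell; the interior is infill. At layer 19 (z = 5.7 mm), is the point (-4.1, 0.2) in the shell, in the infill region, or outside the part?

infill

At z = 5.7 mm: the r=8 sphere slices to a regular 8-gon of circumradius 7.662 (√(r²−h²) with h=2.3 from center); the cone at (14.5, 6.5): at t=0.064 of its height the radius interpolates to r₁+(r₂−r₁)t = 9.841, giving a regular 8-gon of that circumradius; Taking the first minus the rest: starting from the r=8 sphere, the cone at (14.5, 6.5) partially overlaps it — only the 1.77 mm² overlap (of its 273.91 mm²) is removed, clipping the outline — 1 connected region; (whole slice rotated 40° about Z — lengths, areas and connectivity unchanged). Overall, the cross-section is a single solid region. Undo the 40° rotation: the query point maps to (-3.012, 2.789) in the un-rotated model frame. The nearest boundary edge runs (-7.66, 0.00)→(-5.42, 5.42); distance from the point to it = 3.23 mm. The point is inside the cross-section and 3.23 mm from the nearest boundary — more than the 2.4 mm shell width (3 × 0.8), so it's in the infill interior.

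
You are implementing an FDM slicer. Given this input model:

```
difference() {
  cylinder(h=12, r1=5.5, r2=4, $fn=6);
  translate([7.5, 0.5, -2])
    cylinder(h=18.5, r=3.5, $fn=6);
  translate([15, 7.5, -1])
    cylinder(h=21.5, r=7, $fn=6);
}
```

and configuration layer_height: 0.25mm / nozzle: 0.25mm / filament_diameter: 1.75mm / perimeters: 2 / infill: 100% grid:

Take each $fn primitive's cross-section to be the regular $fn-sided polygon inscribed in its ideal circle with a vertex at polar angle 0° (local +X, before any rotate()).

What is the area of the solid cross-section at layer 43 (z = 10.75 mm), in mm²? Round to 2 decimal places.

44.88 mm²

At z = 10.75 mm: the cone (r1=5.5→r2=4) has section circumradius 4.156 here — a regular 6-gon (area = (6/2)·4.156²·sin(360°/6) = 44.88 mm²); the r=3.5 cylinder at (7.5, 0.5) gives a regular 6-gon of circumradius 3.5 (constant along its height) (area = (6/2)·3.500²·sin(360°/6) = 31.83 mm²); the r=7 cylinder at (15, 7.5) gives a regular 6-gon of circumradius 7 (constant along its height) (area = (6/2)·7.000²·sin(360°/6) = 127.31 mm²); Subtracting the remaining from the first: starting from the cone (44.88 mm²), the r=3.5 cylinder at (7.5, 0.5) misses the remaining region (no effect); the r=7 cylinder at (15, 7.5) misses the remaining region (no effect) — area = 44.88 mm². Overall, the cross-section is a single solid region. Net area = 44.88 mm².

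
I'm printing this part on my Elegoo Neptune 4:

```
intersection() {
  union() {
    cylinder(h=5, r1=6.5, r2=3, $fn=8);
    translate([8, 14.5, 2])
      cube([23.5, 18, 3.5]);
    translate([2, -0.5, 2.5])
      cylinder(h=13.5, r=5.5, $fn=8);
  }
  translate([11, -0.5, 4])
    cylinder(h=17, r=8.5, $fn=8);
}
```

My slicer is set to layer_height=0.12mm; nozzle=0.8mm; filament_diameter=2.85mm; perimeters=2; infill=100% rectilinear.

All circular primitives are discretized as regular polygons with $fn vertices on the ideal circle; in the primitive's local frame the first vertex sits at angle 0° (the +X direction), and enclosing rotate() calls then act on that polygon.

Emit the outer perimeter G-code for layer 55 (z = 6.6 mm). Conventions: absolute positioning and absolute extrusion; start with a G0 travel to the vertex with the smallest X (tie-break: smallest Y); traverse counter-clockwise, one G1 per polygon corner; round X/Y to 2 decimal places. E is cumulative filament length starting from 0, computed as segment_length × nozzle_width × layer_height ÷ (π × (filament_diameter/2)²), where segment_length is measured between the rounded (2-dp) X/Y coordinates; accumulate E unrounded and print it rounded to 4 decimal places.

G0 X2.50 Y-0.50 Z6.60
G1 X4.37 Y-5.02 E0.0736
G1 X5.89 Y-4.39 E0.0984
G1 X7.50 Y-0.50 E0.1617
G1 X5.89 Y3.39 E0.2251
G1 X4.37 Y4.02 E0.2498
G1 X2.50 Y-0.50 E0.3234

At z = 6.6 mm: the cone does not reach this height (z outside [0, 5]); the cube at (8, 14.5) does not reach this height (z outside [2, 5.5]); the cylinder at (2, -0.5): section is a regular 8-gon, circumradius r=5.5; Merging all regions: only the r=5.5 cylinder at (2, -0.5) is present, so the union is just that shape — 1 connected region; the r=8.5 cylinder at (11, -0.5) contributes a regular 8-gon of circumradius 8.5; Taking the intersection: the r=8.5 cylinder at (11, -0.5) partially overlaps that combined region; clipping to the common part keeps 27.48 mm² — 1 connected region. The outline is a single polygon with 6 vertices. Extrusion per mm of travel: 0.8 × 0.12 / (π × 1.425²) = 0.015048. Accumulating E over each segment gives final E = 0.3234.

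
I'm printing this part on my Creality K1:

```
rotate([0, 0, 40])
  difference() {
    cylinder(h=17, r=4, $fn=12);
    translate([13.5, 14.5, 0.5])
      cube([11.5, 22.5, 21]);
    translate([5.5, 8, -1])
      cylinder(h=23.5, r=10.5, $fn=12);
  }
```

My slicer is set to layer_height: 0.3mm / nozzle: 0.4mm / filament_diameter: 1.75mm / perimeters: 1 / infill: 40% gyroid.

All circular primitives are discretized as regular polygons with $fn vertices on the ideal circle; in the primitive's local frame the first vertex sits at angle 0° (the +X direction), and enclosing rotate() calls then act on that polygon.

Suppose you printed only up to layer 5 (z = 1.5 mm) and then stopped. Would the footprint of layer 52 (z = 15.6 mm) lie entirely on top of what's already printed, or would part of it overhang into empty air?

Compare the two slices. At z = 1.5: the cylinder: section is a regular 12-gon, circumradius r=4 (area = (12/2)·4.000²·sin(360°/12) = 48.00 mm²); the cube at (13.5, 14.5) is present — its section is the full 11.5×22.5 rectangle (area 258.75 mm²); the r=10.5 cylinder at (5.5, 8) gives a regular 12-gon of circumradius 10.5 (constant along its height) (area = (12/2)·10.500²·sin(360°/12) = 330.75 mm²); After the difference (first − rest): starting from the r=4 cylinder (48.00 mm²), the 11.5×22.5 cube at (13.5, 14.5) misses the remaining region (no effect); the r=10.5 cylinder at (5.5, 8) partially overlaps it — only the 26.16 mm² overlap (of its 330.75 mm²) is removed, clipping the outline — area = 21.84 mm²; (whole slice rotated 40° about Z — lengths, areas and connectivity unchanged). At z = 15.6: the r=4 cylinder contributes a regular 12-gon of circumradius 4 (area = (12/2)·4.000²·sin(360°/12) = 48.00 mm²); the cube at (13.5, 14.5) is present — its section is the full 11.5×22.5 rectangle (area 258.75 mm²); the r=10.5 cylinder at (5.5, 8) contributes a regular 12-gon of circumradius 10.5 (area = (12/2)·10.500²·sin(360°/12) = 330.75 mm²); After the difference (first − rest): starting from the r=4 cylinder (48.00 mm²), the 11.5×22.5 cube at (13.5, 14.5) misses the remaining region (no effect); the r=10.5 cylinder at (5.5, 8) partially overlaps it — only the 26.16 mm² overlap (of its 330.75 mm²) is removed, clipping the outline — area = 21.84 mm²; (whole slice rotated 40° about Z — lengths, areas and connectivity unchanged). Checking containment: the cross-section at z = 15.6 is a subset of the cross-section at z = 1.5.

entirely on top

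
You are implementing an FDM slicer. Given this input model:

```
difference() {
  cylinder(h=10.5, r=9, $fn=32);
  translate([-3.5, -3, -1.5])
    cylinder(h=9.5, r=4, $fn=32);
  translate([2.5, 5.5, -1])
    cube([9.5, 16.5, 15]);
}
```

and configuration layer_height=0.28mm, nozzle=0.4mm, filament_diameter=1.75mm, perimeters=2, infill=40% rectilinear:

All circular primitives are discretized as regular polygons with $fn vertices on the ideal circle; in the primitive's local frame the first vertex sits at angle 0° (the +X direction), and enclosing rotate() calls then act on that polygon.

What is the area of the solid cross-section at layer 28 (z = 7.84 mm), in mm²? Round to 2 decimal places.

194.12 mm²

At z = 7.84 mm: the r=9 cylinder contributes a regular 32-gon of circumradius 9 (area = (32/2)·9.000²·sin(360°/32) = 252.84 mm²); the r=4 cylinder at (-3.5, -3) contributes a regular 32-gon of circumradius 4 (area = (32/2)·4.000²·sin(360°/32) = 49.94 mm²); the cube at (2.5, 5.5) (footprint 9.5×16.5) is included at this height (area 156.75 mm²); Subtracting the remaining from the first: starting from the r=9 cylinder (252.84 mm²), the r=4 cylinder at (-3.5, -3) lies wholly inside it (removes its full 49.94 mm² and its 25.09 mm outline becomes a hole wall); the 9.5×16.5 cube at (2.5, 5.5) partially overlaps it — only the 8.77 mm² overlap (of its 156.75 mm²) is removed, clipping the outline — area = 194.12 mm². Overall, the cross-section is one region with 1 hole. Net area = 194.12 mm².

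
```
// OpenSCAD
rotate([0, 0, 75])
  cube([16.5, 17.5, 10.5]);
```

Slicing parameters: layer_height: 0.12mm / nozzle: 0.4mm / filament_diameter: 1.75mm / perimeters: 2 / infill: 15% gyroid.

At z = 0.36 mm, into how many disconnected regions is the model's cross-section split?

At z = 0.36 mm: the 16.5×17.5 cube contributes its full rectangle; (whole slice rotated 75° about Z — lengths, areas and connectivity unchanged). The result has 1 disconnected region.

1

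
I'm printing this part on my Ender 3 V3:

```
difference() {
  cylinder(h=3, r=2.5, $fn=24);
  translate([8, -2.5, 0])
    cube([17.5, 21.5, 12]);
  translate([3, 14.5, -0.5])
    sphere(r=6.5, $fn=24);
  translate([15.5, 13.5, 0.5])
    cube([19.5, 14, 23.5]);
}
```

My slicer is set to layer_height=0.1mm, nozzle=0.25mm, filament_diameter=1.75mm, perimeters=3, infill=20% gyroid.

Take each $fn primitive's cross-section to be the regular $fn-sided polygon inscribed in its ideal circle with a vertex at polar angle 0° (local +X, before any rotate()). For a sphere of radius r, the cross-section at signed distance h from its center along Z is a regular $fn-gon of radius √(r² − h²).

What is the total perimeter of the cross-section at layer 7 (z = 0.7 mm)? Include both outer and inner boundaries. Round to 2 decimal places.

At z = 0.7 mm: the r=2.5 cylinder gives a regular 24-gon of circumradius 2.5 (constant along its height) (perimeter = 2·24·2.500·sin(180°/24) = 15.66 mm); the cube at (8, -2.5) is present — its section is the full 17.5×21.5 rectangle (perimeter 78.00 mm); the r=6.5 sphere at (3, 14.5) slices to a regular 24-gon of circumradius 6.388 (√(r²−h²) with h=1.2 from center) (perimeter = 2·24·6.388·sin(180°/24) = 40.02 mm); the cube at (15.5, 13.5) (footprint 19.5×14) is included at this height (perimeter 67.00 mm); Taking the first minus the rest: starting from the r=2.5 cylinder, the 17.5×21.5 cube at (8, -2.5) misses the remaining region (no effect); the r=6.5 sphere at (3, 14.5) misses the remaining region (no effect); the 19.5×14 cube at (15.5, 13.5) misses the remaining region (no effect) — boundary = 15.66 mm. Overall, the cross-section is a single solid region. Total boundary length (outer) = 15.66 mm.

15.66 mm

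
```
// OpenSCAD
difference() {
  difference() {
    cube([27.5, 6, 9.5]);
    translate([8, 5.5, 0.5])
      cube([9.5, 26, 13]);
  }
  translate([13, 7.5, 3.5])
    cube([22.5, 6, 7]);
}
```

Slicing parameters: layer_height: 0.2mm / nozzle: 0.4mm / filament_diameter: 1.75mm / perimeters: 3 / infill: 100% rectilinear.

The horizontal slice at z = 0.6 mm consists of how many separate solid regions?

At z = 0.6 mm: the 27.5×6 cube contributes its full rectangle; the 9.5×26 cube at (8, 5.5) contributes its full rectangle; Taking the first minus the rest: starting from the 27.5×6 cube, the 9.5×26 cube at (8, 5.5) partially overlaps it — only the 4.75 mm² overlap (of its 247.00 mm²) is removed, clipping the outline — 1 connected region; the cube at (13, 7.5) is absent (z outside [3.5, 10.5]); Taking the first minus the rest: none of the subtracted shapes is present at this height, so the result so far is unchanged — 1 connected region. The result has 1 disconnected region.

1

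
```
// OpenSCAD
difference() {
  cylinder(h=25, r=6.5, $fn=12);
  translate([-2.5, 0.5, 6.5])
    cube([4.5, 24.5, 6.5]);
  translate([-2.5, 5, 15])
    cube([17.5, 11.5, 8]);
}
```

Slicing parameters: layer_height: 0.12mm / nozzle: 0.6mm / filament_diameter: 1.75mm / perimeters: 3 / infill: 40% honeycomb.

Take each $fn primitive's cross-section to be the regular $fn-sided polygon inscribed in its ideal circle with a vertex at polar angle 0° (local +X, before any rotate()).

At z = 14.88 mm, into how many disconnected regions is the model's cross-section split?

At z = 14.88 mm: the r=6.5 cylinder gives a regular 12-gon of circumradius 6.5 (constant along its height); the cube at (-2.5, 0.5) is absent (z outside [6.5, 13]); the cube at (-2.5, 5) does not reach this height (z outside [15, 23]); Subtracting the remaining from the first: none of the subtracted shapes is present at this height, so the r=6.5 cylinder is unchanged — 1 connected region. The result has 1 disconnected region.

1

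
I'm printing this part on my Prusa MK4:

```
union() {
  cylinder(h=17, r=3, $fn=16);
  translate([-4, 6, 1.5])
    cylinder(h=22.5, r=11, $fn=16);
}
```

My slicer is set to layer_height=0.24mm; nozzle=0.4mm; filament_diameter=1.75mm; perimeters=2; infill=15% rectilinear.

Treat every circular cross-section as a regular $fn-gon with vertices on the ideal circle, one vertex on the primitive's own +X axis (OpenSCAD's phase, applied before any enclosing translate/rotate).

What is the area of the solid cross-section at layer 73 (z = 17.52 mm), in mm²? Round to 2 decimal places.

At z = 17.52 mm: the cylinder does not reach this height (z outside [0, 17]); the cylinder at (-4, 6): section is a regular 16-gon, circumradius r=11 (area = (16/2)·11.000²·sin(360°/16) = 370.44 mm²); Combining (union): only the r=11 cylinder at (-4, 6) is present, so the union is just that shape — area = 370.44 mm². Overall, the cross-section is a single solid region. Net area = 370.44 mm².

370.44 mm²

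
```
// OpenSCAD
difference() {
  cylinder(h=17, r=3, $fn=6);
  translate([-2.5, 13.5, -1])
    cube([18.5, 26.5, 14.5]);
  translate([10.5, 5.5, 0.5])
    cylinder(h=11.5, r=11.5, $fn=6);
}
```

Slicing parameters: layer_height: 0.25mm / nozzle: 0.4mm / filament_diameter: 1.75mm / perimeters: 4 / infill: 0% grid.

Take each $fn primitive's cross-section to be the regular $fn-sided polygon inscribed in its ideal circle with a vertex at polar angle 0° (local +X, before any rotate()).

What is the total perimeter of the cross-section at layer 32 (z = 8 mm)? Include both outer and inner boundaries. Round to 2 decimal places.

At z = 8 mm: the cylinder: section is a regular 6-gon, circumradius r=3 (perimeter = 2·6·3.000·sin(180°/6) = 18.00 mm); the cube at (-2.5, 13.5) is present — its section is the full 18.5×26.5 rectangle (perimeter 90.00 mm); the r=11.5 cylinder at (10.5, 5.5) gives a regular 6-gon of circumradius 11.5 (constant along its height) (perimeter = 2·6·11.500·sin(180°/6) = 69.00 mm); After the difference (first − rest): starting from the r=3 cylinder, the 18.5×26.5 cube at (-2.5, 13.5) misses the remaining region (no effect); the r=11.5 cylinder at (10.5, 5.5) partially overlaps it — only the 2.44 mm² overlap (of its 343.60 mm²) is removed, clipping the outline — boundary = 17.18 mm. Overall, the cross-section is a single solid region. Total boundary length (outer) = 17.18 mm.

17.18 mm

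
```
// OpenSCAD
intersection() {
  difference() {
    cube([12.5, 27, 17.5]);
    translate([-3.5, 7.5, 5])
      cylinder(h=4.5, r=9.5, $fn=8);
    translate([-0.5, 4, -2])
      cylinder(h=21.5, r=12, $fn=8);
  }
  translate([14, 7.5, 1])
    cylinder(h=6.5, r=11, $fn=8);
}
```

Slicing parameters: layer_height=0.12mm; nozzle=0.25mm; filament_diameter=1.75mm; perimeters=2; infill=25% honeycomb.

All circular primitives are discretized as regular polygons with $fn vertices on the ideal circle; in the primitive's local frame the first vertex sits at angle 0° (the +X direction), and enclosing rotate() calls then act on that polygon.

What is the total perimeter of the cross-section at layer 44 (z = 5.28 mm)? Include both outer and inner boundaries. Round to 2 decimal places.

At z = 5.28 mm: the 12.5×27 cube contributes its full rectangle (perimeter 79.00 mm); the r=9.5 cylinder at (-3.5, 7.5) contributes a regular 8-gon of circumradius 9.5 (perimeter = 2·8·9.500·sin(180°/8) = 58.17 mm); the r=12 cylinder at (-0.5, 4) contributes a regular 8-gon of circumradius 12 (perimeter = 2·8·12.000·sin(180°/8) = 73.48 mm); Subtracting the remaining from the first: starting from the 12.5×27 cube, the r=9.5 cylinder at (-3.5, 7.5) partially overlaps it — only the 65.84 mm² overlap (of its 255.27 mm²) is removed, clipping the outline; the r=12 cylinder at (-0.5, 4) partially overlaps it — only the 72.72 mm² overlap (of its 407.29 mm²) is removed, clipping the outline — boundary = 75.52 mm; the r=11 cylinder at (14, 7.5) contributes a regular 8-gon of circumradius 11 (perimeter = 2·8·11.000·sin(180°/8) = 67.35 mm); Taking the intersection: the r=11 cylinder at (14, 7.5) partially overlaps that combined region; clipping to the common part keeps 56.52 mm² — boundary = 45.45 mm. Overall, the cross-section is a single solid region. Total boundary length (outer) = 45.45 mm.

45.45 mm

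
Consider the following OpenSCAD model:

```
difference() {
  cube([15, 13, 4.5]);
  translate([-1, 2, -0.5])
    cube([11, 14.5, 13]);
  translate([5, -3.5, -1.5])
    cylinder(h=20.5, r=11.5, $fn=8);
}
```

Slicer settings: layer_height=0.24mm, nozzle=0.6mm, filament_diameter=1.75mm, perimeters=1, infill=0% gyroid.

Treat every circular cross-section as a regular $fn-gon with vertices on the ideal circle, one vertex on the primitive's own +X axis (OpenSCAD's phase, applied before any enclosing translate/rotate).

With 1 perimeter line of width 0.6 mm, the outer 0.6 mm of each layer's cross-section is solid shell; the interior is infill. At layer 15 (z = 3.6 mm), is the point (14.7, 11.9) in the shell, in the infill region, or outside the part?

shell

At z = 3.6 mm: the cube is present — its section is the full 15×13 rectangle; the cube at (-1, 2) is present — its section is the full 11×14.5 rectangle; the r=11.5 cylinder at (5, -3.5) contributes a regular 8-gon of circumradius 11.5; Taking the first minus the rest: starting from the 15×13 cube, the 11×14.5 cube at (-1, 2) partially overlaps it — only the 110.00 mm² overlap (of its 159.50 mm²) is removed, clipping the outline; the r=11.5 cylinder at (5, -3.5) partially overlaps it — only the 40.98 mm² overlap (of its 374.06 mm²) is removed, clipping the outline — 1 connected region. Overall, the cross-section is a single solid region. The nearest boundary edge runs (15.00, 13.00)→(15.00, 0.12); distance from the point to it = 0.30 mm. The point is inside the cross-section, 0.30 mm from the nearest boundary — within the 0.6 mm shell band (1 × 0.6).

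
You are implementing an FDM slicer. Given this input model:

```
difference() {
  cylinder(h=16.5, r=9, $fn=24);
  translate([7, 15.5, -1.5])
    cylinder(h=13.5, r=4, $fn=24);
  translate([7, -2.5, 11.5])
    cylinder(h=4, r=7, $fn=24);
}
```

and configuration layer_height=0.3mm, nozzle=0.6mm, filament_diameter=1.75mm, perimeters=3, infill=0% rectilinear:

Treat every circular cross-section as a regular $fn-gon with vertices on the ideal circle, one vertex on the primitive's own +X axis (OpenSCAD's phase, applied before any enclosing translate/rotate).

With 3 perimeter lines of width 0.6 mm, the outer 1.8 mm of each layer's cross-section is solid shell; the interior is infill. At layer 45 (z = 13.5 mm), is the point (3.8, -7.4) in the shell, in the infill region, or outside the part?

outside

At z = 13.5 mm: the cylinder: section is a regular 24-gon, circumradius r=9; the cylinder at (7, 15.5) is absent (z outside [-1.5, 12]); the cylinder at (7, -2.5): section is a regular 24-gon, circumradius r=7; After the difference (first − rest): starting from the r=9 cylinder, the r=7 cylinder at (7, -2.5) partially overlaps it — only the 83.35 mm² overlap (of its 152.19 mm²) is removed, clipping the outline — 1 connected region. Overall, the cross-section is a single solid region. The nearest boundary edge runs (2.05, -7.45)→(3.20, -8.33); distance from the point to it = 1.10 mm. The point is not inside any of the regions above, so it lies outside the cross-section (1.10 mm from the nearest boundary).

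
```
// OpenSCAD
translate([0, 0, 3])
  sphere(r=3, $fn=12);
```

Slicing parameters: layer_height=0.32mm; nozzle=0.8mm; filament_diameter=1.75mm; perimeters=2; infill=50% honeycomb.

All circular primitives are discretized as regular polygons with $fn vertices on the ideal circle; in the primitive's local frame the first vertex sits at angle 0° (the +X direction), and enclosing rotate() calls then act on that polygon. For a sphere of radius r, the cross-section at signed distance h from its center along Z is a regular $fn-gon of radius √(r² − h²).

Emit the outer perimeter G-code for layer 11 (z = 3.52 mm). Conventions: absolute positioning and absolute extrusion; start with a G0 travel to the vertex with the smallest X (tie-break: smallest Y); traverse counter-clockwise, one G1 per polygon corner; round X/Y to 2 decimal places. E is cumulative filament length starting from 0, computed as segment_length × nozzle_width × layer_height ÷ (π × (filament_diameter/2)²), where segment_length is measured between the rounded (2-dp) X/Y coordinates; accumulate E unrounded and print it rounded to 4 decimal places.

At z = 3.52 mm: the sphere: section is a regular 12-gon, circumradius = √(r²−h²) = √(3²−0.52²) = 2.955. The outline is a single polygon with 12 vertices. Extrusion per mm of travel: 0.8 × 0.32 / (π × 0.875²) = 0.106432. Accumulating E over each segment gives final E = 1.9534.

G0 X-2.95 Y0.00 Z3.52
G1 X-2.56 Y-1.48 E0.1629
G1 X-1.48 Y-2.56 E0.3255
G1 X0.00 Y-2.95 E0.4884
G1 X1.48 Y-2.56 E0.6513
G1 X2.56 Y-1.48 E0.8138
G1 X2.95 Y0.00 E0.9767
G1 X2.56 Y1.48 E1.1396
G1 X1.48 Y2.56 E1.3022
G1 X0.00 Y2.95 E1.4651
G1 X-1.48 Y2.56 E1.6280
G1 X-2.56 Y1.48 E1.7905
G1 X-2.95 Y0.00 E1.9534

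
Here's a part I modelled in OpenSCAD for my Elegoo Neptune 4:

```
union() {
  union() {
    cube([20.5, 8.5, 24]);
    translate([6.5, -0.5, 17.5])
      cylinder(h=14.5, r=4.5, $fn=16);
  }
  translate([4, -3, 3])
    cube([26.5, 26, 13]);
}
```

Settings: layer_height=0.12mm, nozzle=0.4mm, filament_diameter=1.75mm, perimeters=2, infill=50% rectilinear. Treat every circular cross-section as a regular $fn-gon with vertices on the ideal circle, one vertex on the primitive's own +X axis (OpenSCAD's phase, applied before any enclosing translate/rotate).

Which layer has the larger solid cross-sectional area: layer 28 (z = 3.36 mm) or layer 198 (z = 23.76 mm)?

Layer 28 (z = 3.36): the 20.5×8.5 cube contributes its full rectangle (area 174.25 mm²); the cylinder at (6.5, -0.5) is absent (z outside [17.5, 32]); Merging all regions: only the 20.5×8.5 cube is present, so the union is just that shape — area = 174.25 mm²; the cube at (4, -3) is present — its section is the full 26.5×26 rectangle (area 689.00 mm²); Taking the union: the regions partially overlap — summed areas 863.25 mm² minus the doubly-counted overlap 140.25 mm² gives 723.00 mm² — area = 723.00 mm². So its area = 723.00 mm². Layer 198 (z = 23.76): the 20.5×8.5 cube contributes its full rectangle (area 174.25 mm²); the r=4.5 cylinder at (6.5, -0.5) gives a regular 16-gon of circumradius 4.5 (constant along its height) (area = (16/2)·4.500²·sin(360°/16) = 61.99 mm²); Taking the union: the regions partially overlap — summed areas 236.24 mm² minus the doubly-counted overlap 26.55 mm² gives 209.70 mm² — area = 209.70 mm²; the cube at (4, -3) is not intersected at this z (z outside [3, 16]); Taking the union: only that combined region is present, so the union is just that shape — area = 209.70 mm². So its area = 209.70 mm². Layer 28 is larger (723.00 vs 209.70 mm²).

layer 28 (z = 3.36 mm)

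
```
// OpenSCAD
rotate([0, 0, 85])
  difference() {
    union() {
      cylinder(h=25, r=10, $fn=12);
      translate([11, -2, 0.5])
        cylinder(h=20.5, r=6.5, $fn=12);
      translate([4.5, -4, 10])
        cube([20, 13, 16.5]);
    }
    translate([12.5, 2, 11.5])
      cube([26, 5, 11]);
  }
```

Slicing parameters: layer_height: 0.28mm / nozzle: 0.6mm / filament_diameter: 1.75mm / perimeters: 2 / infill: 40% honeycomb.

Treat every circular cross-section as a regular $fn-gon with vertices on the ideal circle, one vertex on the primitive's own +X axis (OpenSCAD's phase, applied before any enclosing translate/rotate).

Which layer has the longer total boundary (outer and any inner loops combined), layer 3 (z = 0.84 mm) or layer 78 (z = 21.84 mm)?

Layer 3 (z = 0.84): the r=10 cylinder gives a regular 12-gon of circumradius 10 (constant along its height) (perimeter = 2·12·10.000·sin(180°/12) = 62.12 mm); the r=6.5 cylinder at (11, -2) gives a regular 12-gon of circumradius 6.5 (constant along its height) (perimeter = 2·12·6.500·sin(180°/12) = 40.38 mm); the cube at (4.5, -4) is absent (z outside [10, 26.5]); Merging all regions: the regions partially overlap (shared area 38.14 mm²), so the edge portions inside another operand are dropped and the merged outline is re-measured after clipping — boundary = 77.25 mm; the cube at (12.5, 2) does not reach this height (z outside [11.5, 22.5]); After the difference (first − rest): none of the subtracted shapes is present at this height, so the result so far is unchanged — boundary = 77.25 mm; (rotated 85° about Z; rotation is an isometry so areas/perimeters/island counts are preserved). So its perimeter = 77.25 mm. Layer 78 (z = 21.84): the r=10 cylinder contributes a regular 12-gon of circumradius 10 (perimeter = 2·12·10.000·sin(180°/12) = 62.12 mm); the cylinder at (11, -2) is not intersected at this z (z outside [0.5, 21]); the cube at (4.5, -4) (footprint 20×13) is included at this height (perimeter 66.00 mm); Merging all regions: the regions partially overlap (shared area 52.57 mm²), so the edge portions inside another operand are dropped and the merged outline is re-measured after clipping — boundary = 95.88 mm; the cube at (12.5, 2) is present — its section is the full 26×5 rectangle (perimeter 62.00 mm); Subtracting the remaining from the first: starting from the result so far, the 26×5 cube at (12.5, 2) partially overlaps it — only the 60.00 mm² overlap (of its 130.00 mm²) is removed, clipping the outline — boundary = 119.88 mm; (rotated 85° about Z; rotation is an isometry so areas/perimeters/island counts are preserved). So its perimeter = 119.88 mm. Layer 78 is larger (119.88 vs 77.25 mm).

layer 78 (z = 21.84 mm)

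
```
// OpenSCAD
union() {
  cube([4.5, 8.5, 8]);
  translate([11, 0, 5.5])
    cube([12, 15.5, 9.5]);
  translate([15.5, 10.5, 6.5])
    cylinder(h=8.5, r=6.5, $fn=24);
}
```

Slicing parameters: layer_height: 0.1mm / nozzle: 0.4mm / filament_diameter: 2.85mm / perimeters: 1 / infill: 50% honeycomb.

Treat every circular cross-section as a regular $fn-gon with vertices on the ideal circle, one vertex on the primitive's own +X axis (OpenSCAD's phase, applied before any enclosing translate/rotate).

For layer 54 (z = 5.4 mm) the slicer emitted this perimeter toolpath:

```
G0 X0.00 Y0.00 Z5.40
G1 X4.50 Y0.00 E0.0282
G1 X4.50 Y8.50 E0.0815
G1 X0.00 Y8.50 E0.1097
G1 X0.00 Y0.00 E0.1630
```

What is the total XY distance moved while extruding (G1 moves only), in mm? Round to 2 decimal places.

26.00 mm

Sum the Euclidean lengths of each G1 segment: total = 26.00 mm.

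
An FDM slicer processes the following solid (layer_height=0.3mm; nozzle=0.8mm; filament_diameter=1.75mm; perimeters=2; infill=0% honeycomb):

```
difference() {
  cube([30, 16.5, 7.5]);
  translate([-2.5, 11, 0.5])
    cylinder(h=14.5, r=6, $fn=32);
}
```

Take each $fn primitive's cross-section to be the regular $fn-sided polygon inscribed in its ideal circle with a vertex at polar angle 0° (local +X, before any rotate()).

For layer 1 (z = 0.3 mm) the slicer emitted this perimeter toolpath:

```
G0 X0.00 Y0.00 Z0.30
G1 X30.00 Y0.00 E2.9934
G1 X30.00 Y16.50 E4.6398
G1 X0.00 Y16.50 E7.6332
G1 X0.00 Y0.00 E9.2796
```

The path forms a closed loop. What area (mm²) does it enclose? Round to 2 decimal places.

Apply the shoelace formula to the sequence of (X, Y) vertices; enclosed area = 495.00 mm².

495.00 mm²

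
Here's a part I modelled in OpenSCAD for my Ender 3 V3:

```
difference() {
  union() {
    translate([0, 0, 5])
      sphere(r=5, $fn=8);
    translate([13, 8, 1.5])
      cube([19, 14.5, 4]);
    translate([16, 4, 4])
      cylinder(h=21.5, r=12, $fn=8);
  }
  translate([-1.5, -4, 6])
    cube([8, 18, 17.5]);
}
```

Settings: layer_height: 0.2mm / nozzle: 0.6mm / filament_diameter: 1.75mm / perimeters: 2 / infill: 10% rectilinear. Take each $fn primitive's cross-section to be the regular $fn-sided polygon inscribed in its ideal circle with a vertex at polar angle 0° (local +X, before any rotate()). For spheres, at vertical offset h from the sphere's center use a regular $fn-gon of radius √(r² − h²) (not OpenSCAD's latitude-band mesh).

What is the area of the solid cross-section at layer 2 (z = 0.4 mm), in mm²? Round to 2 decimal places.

At z = 0.4 mm: the sphere: section is a regular 8-gon, circumradius = √(r²−h²) = √(5²−4.6²) = 1.960 (area = (8/2)·1.960²·sin(360°/8) = 10.86 mm²); the cube at (13, 8) is absent (z outside [1.5, 5.5]); the cylinder at (16, 4) is absent (z outside [4, 25.5]); Merging all regions: only the r=5 sphere is present, so the union is just that shape — area = 10.86 mm²; the cube at (-1.5, -4) is not intersected at this z (z outside [6, 23.5]); Subtracting the remaining from the first: none of the subtracted shapes is present at this height, so that combined region is unchanged — area = 10.86 mm². Overall, the cross-section is a single solid region. Net area = 10.86 mm².

10.86 mm²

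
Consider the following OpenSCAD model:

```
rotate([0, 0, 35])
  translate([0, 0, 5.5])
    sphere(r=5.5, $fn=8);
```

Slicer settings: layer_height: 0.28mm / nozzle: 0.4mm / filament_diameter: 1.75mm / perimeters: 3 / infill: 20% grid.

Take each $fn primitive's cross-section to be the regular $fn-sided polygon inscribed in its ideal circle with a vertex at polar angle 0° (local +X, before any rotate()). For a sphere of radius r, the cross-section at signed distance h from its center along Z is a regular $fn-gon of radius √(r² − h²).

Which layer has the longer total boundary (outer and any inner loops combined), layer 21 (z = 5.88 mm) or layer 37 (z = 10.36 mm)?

layer 21 (z = 5.88 mm)

Layer 21 (z = 5.88): the sphere: section is a regular 8-gon, circumradius = √(r²−h²) = √(5.5²−0.38²) = 5.487 (perimeter = 2·8·5.487·sin(180°/8) = 33.60 mm); (rotated 35° about Z; rotation is an isometry so areas/perimeters/island counts are preserved). So its perimeter = 33.60 mm. Layer 37 (z = 10.36): the sphere: section is a regular 8-gon, circumradius = √(r²−h²) = √(5.5²−4.86²) = 2.575 (perimeter = 2·8·2.575·sin(180°/8) = 15.77 mm); (rotated 35° about Z; rotation is an isometry so areas/perimeters/island counts are preserved). So its perimeter = 15.77 mm. Layer 21 is larger (33.60 vs 15.77 mm).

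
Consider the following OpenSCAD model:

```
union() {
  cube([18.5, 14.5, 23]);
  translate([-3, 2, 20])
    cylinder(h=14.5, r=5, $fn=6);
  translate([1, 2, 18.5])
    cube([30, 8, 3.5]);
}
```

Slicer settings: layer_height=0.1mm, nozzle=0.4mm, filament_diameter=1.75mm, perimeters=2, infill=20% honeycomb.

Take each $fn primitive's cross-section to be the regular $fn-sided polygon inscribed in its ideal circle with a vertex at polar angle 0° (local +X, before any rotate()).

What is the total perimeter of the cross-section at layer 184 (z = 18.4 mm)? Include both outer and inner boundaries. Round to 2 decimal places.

At z = 18.4 mm: the cube is present — its section is the full 18.5×14.5 rectangle (perimeter 66.00 mm); the cylinder at (-3, 2) is absent (z outside [20, 34.5]); the cube at (1, 2) is absent (z outside [18.5, 22]); Taking the union: only the 18.5×14.5 cube is present, so the union is just that shape — boundary = 66.00 mm. Overall, the cross-section is a single solid region. Total boundary length (outer) = 66.00 mm.

66.00 mm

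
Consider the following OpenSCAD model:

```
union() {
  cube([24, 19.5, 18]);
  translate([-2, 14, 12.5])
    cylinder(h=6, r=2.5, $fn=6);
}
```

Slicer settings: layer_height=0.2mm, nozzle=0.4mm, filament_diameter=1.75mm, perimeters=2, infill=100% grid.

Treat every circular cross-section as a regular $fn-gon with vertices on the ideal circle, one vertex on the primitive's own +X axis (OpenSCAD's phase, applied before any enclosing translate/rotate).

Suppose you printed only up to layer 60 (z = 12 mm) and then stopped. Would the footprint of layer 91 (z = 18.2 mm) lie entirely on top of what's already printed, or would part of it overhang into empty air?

part overhangs

Compare the two slices. At z = 12: the cube (footprint 24×19.5) is included at this height (area 468.00 mm²); the cylinder at (-2, 14) does not reach this height (z outside [12.5, 18.5]); Combining (union): only the 24×19.5 cube is present, so the union is just that shape — area = 468.00 mm². At z = 18.2: the cube is not intersected at this z (z outside [0, 18]); the r=2.5 cylinder at (-2, 14) gives a regular 6-gon of circumradius 2.5 (constant along its height) (area = (6/2)·2.500²·sin(360°/6) = 16.24 mm²); Taking the union: only the r=2.5 cylinder at (-2, 14) is present, so the union is just that shape — area = 16.24 mm². Checking containment: at z = 18.2 the cross-section extends beyond the z = 12 cross-section by about 15.80 mm².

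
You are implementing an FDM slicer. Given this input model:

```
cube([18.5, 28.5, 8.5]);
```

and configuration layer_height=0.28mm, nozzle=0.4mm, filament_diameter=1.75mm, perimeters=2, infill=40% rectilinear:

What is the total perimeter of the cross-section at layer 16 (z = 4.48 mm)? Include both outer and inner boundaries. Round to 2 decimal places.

At z = 4.48 mm: the 18.5×28.5 cube contributes its full rectangle (perimeter 94.00 mm). Overall, the cross-section is a single solid region. Total boundary length (outer) = 94.00 mm.

94.00 mm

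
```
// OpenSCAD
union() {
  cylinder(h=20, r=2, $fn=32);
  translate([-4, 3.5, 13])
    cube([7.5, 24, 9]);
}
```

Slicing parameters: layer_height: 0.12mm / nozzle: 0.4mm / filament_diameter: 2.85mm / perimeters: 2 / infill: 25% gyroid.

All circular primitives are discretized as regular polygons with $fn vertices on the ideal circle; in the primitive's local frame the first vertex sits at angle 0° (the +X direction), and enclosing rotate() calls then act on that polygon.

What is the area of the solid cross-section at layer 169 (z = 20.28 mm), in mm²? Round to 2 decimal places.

180.00 mm²

At z = 20.28 mm: the cylinder is absent (z outside [0, 20]); the cube at (-4, 3.5) (footprint 7.5×24) is included at this height (area 180.00 mm²); Taking the union: only the 7.5×24 cube at (-4, 3.5) is present, so the union is just that shape — area = 180.00 mm². Overall, the cross-section is a single solid region. Net area = 180.00 mm².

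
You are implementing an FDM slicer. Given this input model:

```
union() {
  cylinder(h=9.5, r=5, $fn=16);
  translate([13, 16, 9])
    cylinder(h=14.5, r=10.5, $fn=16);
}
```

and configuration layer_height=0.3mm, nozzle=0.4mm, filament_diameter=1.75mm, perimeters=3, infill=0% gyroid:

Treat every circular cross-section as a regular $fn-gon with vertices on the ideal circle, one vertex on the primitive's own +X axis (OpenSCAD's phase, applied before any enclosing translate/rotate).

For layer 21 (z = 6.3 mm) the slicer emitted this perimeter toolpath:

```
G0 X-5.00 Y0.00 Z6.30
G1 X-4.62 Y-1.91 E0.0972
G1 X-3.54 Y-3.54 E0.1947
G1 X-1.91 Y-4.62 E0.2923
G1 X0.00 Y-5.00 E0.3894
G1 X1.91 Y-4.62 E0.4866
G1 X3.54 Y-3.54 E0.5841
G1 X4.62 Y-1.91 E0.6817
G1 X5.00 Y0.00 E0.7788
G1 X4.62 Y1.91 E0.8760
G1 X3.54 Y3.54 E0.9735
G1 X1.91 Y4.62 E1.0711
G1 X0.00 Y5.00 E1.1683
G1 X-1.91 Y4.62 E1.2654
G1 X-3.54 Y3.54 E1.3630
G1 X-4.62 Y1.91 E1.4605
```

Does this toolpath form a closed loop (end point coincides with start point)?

Start point (G0): (-5.00, 0.00). End point (last G1): the path does not return to the start — open.

no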